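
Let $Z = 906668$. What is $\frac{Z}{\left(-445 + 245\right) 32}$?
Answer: $- \frac{226667}{1600} \approx -141.67$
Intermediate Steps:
$\frac{Z}{\left(-445 + 245\right) 32} = \frac{906668}{\left(-445 + 245\right) 32} = \frac{906668}{\left(-200\right) 32} = \frac{906668}{-6400} = 906668 \left(- \frac{1}{6400}\right) = - \frac{226667}{1600}$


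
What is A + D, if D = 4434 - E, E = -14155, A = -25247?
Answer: -6658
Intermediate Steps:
D = 18589 (D = 4434 - 1*(-14155) = 4434 + 14155 = 18589)
A + D = -25247 + 18589 = -6658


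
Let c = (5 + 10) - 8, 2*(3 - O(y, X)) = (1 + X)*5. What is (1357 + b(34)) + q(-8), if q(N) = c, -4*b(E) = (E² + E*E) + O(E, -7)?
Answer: 1563/2 ≈ 781.50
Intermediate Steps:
O(y, X) = ½ - 5*X/2 (O(y, X) = 3 - (1 + X)*5/2 = 3 - (5 + 5*X)/2 = 3 + (-5/2 - 5*X/2) = ½ - 5*X/2)
b(E) = -9/2 - E²/2 (b(E) = -((E² + E*E) + (½ - 5/2*(-7)))/4 = -((E² + E²) + (½ + 35/2))/4 = -(2*E² + 18)/4 = -(18 + 2*E²)/4 = -9/2 - E²/2)
c = 7 (c = 15 - 8 = 7)
q(N) = 7
(1357 + b(34)) + q(-8) = (1357 + (-9/2 - ½*34²)) + 7 = (1357 + (-9/2 - ½*1156)) + 7 = (1357 + (-9/2 - 578)) + 7 = (1357 - 1165/2) + 7 = 1549/2 + 7 = 1563/2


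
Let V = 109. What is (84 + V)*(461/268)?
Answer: 88973/268 ≈ 331.99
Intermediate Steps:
(84 + V)*(461/268) = (84 + 109)*(461/268) = 193*(461*(1/268)) = 193*(461/268) = 88973/268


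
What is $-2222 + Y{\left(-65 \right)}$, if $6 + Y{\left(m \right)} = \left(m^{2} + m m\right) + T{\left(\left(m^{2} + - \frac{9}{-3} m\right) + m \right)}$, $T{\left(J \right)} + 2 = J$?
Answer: $10185$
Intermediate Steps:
$T{\left(J \right)} = -2 + J$
$Y{\left(m \right)} = -8 + 3 m^{2} + 4 m$ ($Y{\left(m \right)} = -6 - \left(2 - m - 2 m^{2} - m m - - \frac{9}{-3} m\right) = -6 - \left(2 - m - 3 m^{2} - \left(-9\right) \left(- \frac{1}{3}\right) m\right) = -6 - \left(2 - 4 m - 3 m^{2}\right) = -6 + \left(2 m^{2} + \left(-2 + m^{2} + 4 m\right)\right) = -6 + \left(-2 + 3 m^{2} + 4 m\right) = -8 + 3 m^{2} + 4 m$)
$-2222 + Y{\left(-65 \right)} = -2222 + \left(-8 + 3 \left(-65\right)^{2} + 4 \left(-65\right)\right) = -2222 - -12407 = -2222 + 12407 = 10185$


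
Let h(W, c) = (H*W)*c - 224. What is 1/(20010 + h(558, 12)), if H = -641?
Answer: -1/4272350 ≈ -2.3406e-7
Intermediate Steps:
h(W, c) = -224 - 641*W*c (h(W, c) = (-641*W)*c - 224 = -641*W*c - 224 = -224 - 641*W*c)
1/(20010 + h(558, 12)) = 1/(20010 + (-224 - 641*558*12)) = 1/(20010 + (-224 - 4292136)) = 1/(20010 - 4292360) = 1/(-4272350) = -1/4272350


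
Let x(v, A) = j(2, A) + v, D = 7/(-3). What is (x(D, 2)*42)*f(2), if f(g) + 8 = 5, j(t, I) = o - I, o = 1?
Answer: 420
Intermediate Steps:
j(t, I) = 1 - I
f(g) = -3 (f(g) = -8 + 5 = -3)
D = -7/3 (D = 7*(-⅓) = -7/3 ≈ -2.3333)
x(v, A) = 1 + v - A (x(v, A) = (1 - A) + v = 1 + v - A)
(x(D, 2)*42)*f(2) = ((1 - 7/3 - 1*2)*42)*(-3) = ((1 - 7/3 - 2)*42)*(-3) = -10/3*42*(-3) = -140*(-3) = 420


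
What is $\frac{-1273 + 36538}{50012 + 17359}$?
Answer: $\frac{11755}{22457} \approx 0.52345$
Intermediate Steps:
$\frac{-1273 + 36538}{50012 + 17359} = \frac{35265}{67371} = 35265 \cdot \frac{1}{67371} = \frac{11755}{22457}$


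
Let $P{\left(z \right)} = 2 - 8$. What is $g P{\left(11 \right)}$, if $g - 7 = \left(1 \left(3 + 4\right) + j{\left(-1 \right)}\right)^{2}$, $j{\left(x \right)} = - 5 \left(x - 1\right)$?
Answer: $-1776$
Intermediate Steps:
$j{\left(x \right)} = 5 - 5 x$ ($j{\left(x \right)} = - 5 \left(-1 + x\right) = 5 - 5 x$)
$P{\left(z \right)} = -6$ ($P{\left(z \right)} = 2 - 8 = -6$)
$g = 296$ ($g = 7 + \left(1 \left(3 + 4\right) + \left(5 - -5\right)\right)^{2} = 7 + \left(1 \cdot 7 + \left(5 + 5\right)\right)^{2} = 7 + \left(7 + 10\right)^{2} = 7 + 17^{2} = 7 + 289 = 296$)
$g P{\left(11 \right)} = 296 \left(-6\right) = -1776$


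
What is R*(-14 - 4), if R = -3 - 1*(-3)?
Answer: 0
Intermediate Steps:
R = 0 (R = -3 + 3 = 0)
R*(-14 - 4) = 0*(-14 - 4) = 0*(-18) = 0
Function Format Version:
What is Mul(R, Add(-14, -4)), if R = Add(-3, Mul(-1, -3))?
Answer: 0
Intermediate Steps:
R = 0 (R = Add(-3, 3) = 0)
Mul(R, Add(-14, -4)) = Mul(0, Add(-14, -4)) = Mul(0, -18) = 0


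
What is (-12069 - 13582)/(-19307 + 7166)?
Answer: 25651/12141 ≈ 2.1128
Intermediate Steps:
(-12069 - 13582)/(-19307 + 7166) = -25651/(-12141) = -25651*(-1/12141) = 25651/12141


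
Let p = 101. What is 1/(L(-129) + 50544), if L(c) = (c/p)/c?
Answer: 101/5104945 ≈ 1.9785e-5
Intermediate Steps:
L(c) = 1/101 (L(c) = (c/101)/c = 1/101)
1/(L(-129) + 50544) = 1/(1/101 + 50544) = 1/(5104945/101) = 101/5104945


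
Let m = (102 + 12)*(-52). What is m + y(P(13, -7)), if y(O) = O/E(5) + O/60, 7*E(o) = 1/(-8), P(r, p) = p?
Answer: -332167/60 ≈ -5536.1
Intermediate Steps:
E(o) = -1/56 (E(o) = (⅐)/(-8) = (⅐)*(-⅛) = -1/56)
m = -5928 (m = 114*(-52) = -5928)
y(O) = -3359*O/60 (y(O) = O/(-1/56) + O/60 = O*(-56) + O*(1/60) = -56*O + O/60 = -3359*O/60)
m + y(P(13, -7)) = -5928 - 3359/60*(-7) = -5928 + 23513/60 = -332167/60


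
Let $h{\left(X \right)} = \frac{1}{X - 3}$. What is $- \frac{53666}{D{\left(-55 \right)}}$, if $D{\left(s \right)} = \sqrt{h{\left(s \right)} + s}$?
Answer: $\frac{53666 i \sqrt{185078}}{3191} \approx 7235.2 i$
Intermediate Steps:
$h{\left(X \right)} = \frac{1}{-3 + X}$
$D{\left(s \right)} = \sqrt{s + \frac{1}{-3 + s}}$ ($D{\left(s \right)} = \sqrt{\frac{1}{-3 + s} + s} = \sqrt{s + \frac{1}{-3 + s}}$)
$- \frac{53666}{D{\left(-55 \right)}} = - \frac{53666}{\sqrt{\frac{1 - 55 \left(-3 - 55\right)}{-3 - 55}}} = - \frac{53666}{\sqrt{\frac{1 - -3190}{-58}}} = - \frac{53666}{\sqrt{- \frac{1 + 3190}{58}}} = - \frac{53666}{\sqrt{\left(- \frac{1}{58}\right) 3191}} = - \frac{53666}{\sqrt{- \frac{3191}{58}}} = - \frac{53666}{\frac{1}{58} i \sqrt{185078}} = - 53666 \left(- \frac{i \sqrt{185078}}{3191}\right) = \frac{53666 i \sqrt{185078}}{3191}$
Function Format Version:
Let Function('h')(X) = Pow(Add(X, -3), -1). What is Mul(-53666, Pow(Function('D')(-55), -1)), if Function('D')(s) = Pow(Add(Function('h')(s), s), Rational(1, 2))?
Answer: Mul(Rational(53666, 3191), I, Pow(185078, Rational(1, 2))) ≈ Mul(7235.2, I)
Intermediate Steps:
Function('h')(X) = Pow(Add(-3, X), -1)
Function('D')(s) = Pow(Add(s, Pow(Add(-3, s), -1)), Rational(1, 2)) (Function('D')(s) = Pow(Add(Pow(Add(-3, s), -1), s), Rational(1, 2)) = Pow(Add(s, Pow(Add(-3, s), -1)), Rational(1, 2)))
Mul(-53666, Pow(Function('D')(-55), -1)) = Mul(-53666, Pow(Pow(Mul(Pow(Add(-3, -55), -1), Add(1, Mul(-55, Add(-3, -55)))), Rational(1, 2)), -1)) = Mul(-53666, Pow(Pow(Mul(Pow(-58, -1), Add(1, Mul(-55, -58))), Rational(1, 2)), -1)) = Mul(-53666, Pow(Pow(Mul(Rational(-1, 58), Add(1, 3190)), Rational(1, 2)), -1)) = Mul(-53666, Pow(Pow(Mul(Rational(-1, 58), 3191), Rational(1, 2)), -1)) = Mul(-53666, Pow(Pow(Rational(-3191, 58), Rational(1, 2)), -1)) = Mul(-53666, Pow(Mul(Rational(1, 58), I, Pow(185078, Rational(1, 2))), -1)) = Mul(-53666, Mul(Rational(-1, 3191), I, Pow(185078, Rational(1, 2)))) = Mul(Rational(53666, 3191), I, Pow(185078, Rational(1, 2)))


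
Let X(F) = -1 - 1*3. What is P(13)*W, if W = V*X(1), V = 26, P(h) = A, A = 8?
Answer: -832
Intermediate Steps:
X(F) = -4 (X(F) = -1 - 3 = -4)
P(h) = 8
W = -104 (W = 26*(-4) = -104)
P(13)*W = 8*(-104) = -832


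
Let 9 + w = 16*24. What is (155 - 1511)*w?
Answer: -508500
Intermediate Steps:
w = 375 (w = -9 + 16*24 = -9 + 384 = 375)
(155 - 1511)*w = (155 - 1511)*375 = -1356*375 = -508500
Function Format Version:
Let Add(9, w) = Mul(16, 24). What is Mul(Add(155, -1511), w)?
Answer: -508500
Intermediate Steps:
w = 375 (w = Add(-9, Mul(16, 24)) = Add(-9, 384) = 375)
Mul(Add(155, -1511), w) = Mul(Add(155, -1511), 375) = Mul(-1356, 375) = -508500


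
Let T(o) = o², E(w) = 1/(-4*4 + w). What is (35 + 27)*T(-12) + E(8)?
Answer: 71423/8 ≈ 8927.9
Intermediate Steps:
E(w) = 1/(-16 + w)
(35 + 27)*T(-12) + E(8) = (35 + 27)*(-12)² + 1/(-16 + 8) = 62*144 + 1/(-8) = 8928 - ⅛ = 71423/8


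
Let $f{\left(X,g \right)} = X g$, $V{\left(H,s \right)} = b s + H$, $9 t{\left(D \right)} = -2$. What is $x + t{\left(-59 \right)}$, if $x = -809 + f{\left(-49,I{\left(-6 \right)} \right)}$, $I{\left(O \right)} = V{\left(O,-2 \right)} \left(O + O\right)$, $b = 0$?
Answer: $- \frac{39035}{9} \approx -4337.2$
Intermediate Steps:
$t{\left(D \right)} = - \frac{2}{9}$ ($t{\left(D \right)} = \frac{1}{9} \left(-2\right) = - \frac{2}{9}$)
$V{\left(H,s \right)} = H$ ($V{\left(H,s \right)} = 0 s + H = 0 + H = H$)
$I{\left(O \right)} = 2 O^{2}$ ($I{\left(O \right)} = O \left(O + O\right) = O 2 O = 2 O^{2}$)
$x = -4337$ ($x = -809 - 49 \cdot 2 \left(-6\right)^{2} = -809 - 49 \cdot 2 \cdot 36 = -809 - 3528 = -4337$)
$x + t{\left(-59 \right)} = -4337 - \frac{2}{9} = - \frac{39035}{9}$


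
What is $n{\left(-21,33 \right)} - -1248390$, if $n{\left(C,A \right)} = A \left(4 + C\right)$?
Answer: $1247829$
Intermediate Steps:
$n{\left(-21,33 \right)} - -1248390 = 33 \left(4 - 21\right) - -1248390 = 33 \left(-17\right) + 1248390 = -561 + 1248390 = 1247829$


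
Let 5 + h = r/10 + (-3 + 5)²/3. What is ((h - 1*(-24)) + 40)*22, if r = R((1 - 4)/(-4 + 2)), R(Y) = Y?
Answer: 39919/30 ≈ 1330.6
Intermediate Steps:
r = 3/2 (r = (1 - 4)/(-4 + 2) = -3/(-2) = -3*(-½) = 3/2 ≈ 1.5000)
h = -211/60 (h = -5 + ((3/2)/10 + (-3 + 5)²/3) = -5 + ((3/2)*(⅒) + 2²*(⅓)) = -5 + (3/20 + 4*(⅓)) = -5 + (3/20 + 4/3) = -5 + 89/60 = -211/60 ≈ -3.5167)
((h - 1*(-24)) + 40)*22 = ((-211/60 - 1*(-24)) + 40)*22 = ((-211/60 + 24) + 40)*22 = (1229/60 + 40)*22 = (3629/60)*22 = 39919/30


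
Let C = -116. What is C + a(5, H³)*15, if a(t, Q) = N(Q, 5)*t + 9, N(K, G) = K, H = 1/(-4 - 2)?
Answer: 1343/72 ≈ 18.653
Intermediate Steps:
H = -⅙ (H = 1/(-6) = -⅙ ≈ -0.16667)
a(t, Q) = 9 + Q*t (a(t, Q) = Q*t + 9 = 9 + Q*t)
C + a(5, H³)*15 = -116 + (9 + (-⅙)³*5)*15 = -116 + (9 - 1/216*5)*15 = -116 + (9 - 5/216)*15 = -116 + (1939/216)*15 = -116 + 9695/72 = 1343/72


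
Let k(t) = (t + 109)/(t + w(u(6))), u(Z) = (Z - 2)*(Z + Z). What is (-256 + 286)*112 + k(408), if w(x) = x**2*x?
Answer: 372960517/111000 ≈ 3360.0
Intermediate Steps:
u(Z) = 2*Z*(-2 + Z) (u(Z) = (-2 + Z)*(2*Z) = 2*Z*(-2 + Z))
w(x) = x**3
k(t) = (109 + t)/(110592 + t) (k(t) = (t + 109)/(t + (2*6*(-2 + 6))**3) = (109 + t)/(t + (2*6*4)**3) = (109 + t)/(t + 48**3) = (109 + t)/(t + 110592) = (109 + t)/(110592 + t))
(-256 + 286)*112 + k(408) = (-256 + 286)*112 + (109 + 408)/(110592 + 408) = 30*112 + 517/111000 = 3360 + (1/111000)*517 = 3360 + 517/111000 = 372960517/111000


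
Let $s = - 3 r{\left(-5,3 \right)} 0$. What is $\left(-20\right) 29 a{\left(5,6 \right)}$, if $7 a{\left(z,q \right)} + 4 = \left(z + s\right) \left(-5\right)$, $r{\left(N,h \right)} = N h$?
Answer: $\frac{16820}{7} \approx 2402.9$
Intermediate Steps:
$s = 0$ ($s = - 3 \left(\left(-5\right) 3\right) 0 = \left(-3\right) \left(-15\right) 0 = 45 \cdot 0 = 0$)
$a{\left(z,q \right)} = - \frac{4}{7} - \frac{5 z}{7}$ ($a{\left(z,q \right)} = - \frac{4}{7} + \frac{\left(z + 0\right) \left(-5\right)}{7} = - \frac{4}{7} + \frac{z \left(-5\right)}{7} = - \frac{4}{7} + \frac{\left(-5\right) z}{7} = - \frac{4}{7} - \frac{5 z}{7}$)
$\left(-20\right) 29 a{\left(5,6 \right)} = \left(-20\right) 29 \left(- \frac{4}{7} - \frac{25}{7}\right) = - 580 \left(- \frac{4}{7} - \frac{25}{7}\right) = \left(-580\right) \left(- \frac{29}{7}\right) = \frac{16820}{7}$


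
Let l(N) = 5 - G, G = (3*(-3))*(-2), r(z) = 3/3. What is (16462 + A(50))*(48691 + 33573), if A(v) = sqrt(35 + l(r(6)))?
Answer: 1354229968 + 82264*sqrt(22) ≈ 1.3546e+9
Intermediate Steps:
r(z) = 1 (r(z) = 3*(1/3) = 1)
G = 18 (G = -9*(-2) = 18)
l(N) = -13 (l(N) = 5 - 1*18 = 5 - 18 = -13)
A(v) = sqrt(22) (A(v) = sqrt(35 - 13) = sqrt(22))
(16462 + A(50))*(48691 + 33573) = (16462 + sqrt(22))*(48691 + 33573) = (16462 + sqrt(22))*82264 = 1354229968 + 82264*sqrt(22)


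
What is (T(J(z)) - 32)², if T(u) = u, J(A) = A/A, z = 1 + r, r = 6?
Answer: 961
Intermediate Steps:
z = 7 (z = 1 + 6 = 7)
J(A) = 1
(T(J(z)) - 32)² = (1 - 32)² = (-31)² = 961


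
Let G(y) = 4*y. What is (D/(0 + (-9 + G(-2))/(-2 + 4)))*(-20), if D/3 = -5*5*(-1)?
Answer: 3000/17 ≈ 176.47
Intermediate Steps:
D = 75 (D = 3*(-5*5*(-1)) = 3*(-25*(-1)) = 3*25 = 75)
(D/(0 + (-9 + G(-2))/(-2 + 4)))*(-20) = (75/(0 + (-9 + 4*(-2))/(-2 + 4)))*(-20) = (75/(0 + (-9 - 8)/2))*(-20) = (75/(0 - 17*½))*(-20) = (75/(0 - 17/2))*(-20) = (75/(-17/2))*(-20) = (75*(-2/17))*(-20) = -150/17*(-20) = 3000/17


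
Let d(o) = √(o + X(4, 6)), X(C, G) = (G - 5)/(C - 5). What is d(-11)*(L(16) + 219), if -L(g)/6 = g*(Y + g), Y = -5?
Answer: -1674*I*√3 ≈ -2899.5*I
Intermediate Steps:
X(C, G) = (-5 + G)/(-5 + C)
d(o) = √(-1 + o) (d(o) = √(o + (-5 + 6)/(-5 + 4)) = √(o + 1/(-1)) = √(o - 1*1) = √(o - 1) = √(-1 + o))
L(g) = -6*g*(-5 + g)
d(-11)*(L(16) + 219) = √(-1 - 11)*(6*16*(5 - 1*16) + 219) = √(-12)*(6*16*(5 - 16) + 219) = (2*I*√3)*(6*16*(-11) + 219) = (2*I*√3)*(-1056 + 219) = (2*I*√3)*(-837) = -1674*I*√3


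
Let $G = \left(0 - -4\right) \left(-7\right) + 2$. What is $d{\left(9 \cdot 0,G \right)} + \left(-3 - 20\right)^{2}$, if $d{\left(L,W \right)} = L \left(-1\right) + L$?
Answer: $529$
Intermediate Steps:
$G = -26$ ($G = \left(0 + 4\right) \left(-7\right) + 2 = 4 \left(-7\right) + 2 = -28 + 2 = -26$)
$d{\left(L,W \right)} = 0$ ($d{\left(L,W \right)} = - L + L = 0$)
$d{\left(9 \cdot 0,G \right)} + \left(-3 - 20\right)^{2} = 0 + \left(-3 - 20\right)^{2} = 0 + \left(-23\right)^{2} = 0 + 529 = 529$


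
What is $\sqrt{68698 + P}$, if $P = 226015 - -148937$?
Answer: $5 \sqrt{17746} \approx 666.07$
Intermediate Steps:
$P = 374952$ ($P = 226015 + 148937 = 374952$)
$\sqrt{68698 + P} = \sqrt{68698 + 374952} = \sqrt{443650} = 5 \sqrt{17746}$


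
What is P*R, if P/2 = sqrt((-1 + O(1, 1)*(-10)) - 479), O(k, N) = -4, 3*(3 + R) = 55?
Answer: 184*I*sqrt(110)/3 ≈ 643.27*I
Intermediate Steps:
R = 46/3 (R = -3 + (1/3)*55 = -3 + 55/3 = 46/3 ≈ 15.333)
P = 4*I*sqrt(110) (P = 2*sqrt((-1 - 4*(-10)) - 479) = 2*sqrt((-1 + 40) - 479) = 2*sqrt(39 - 479) = 2*sqrt(-440) = 2*(2*I*sqrt(110)) = 4*I*sqrt(110) ≈ 41.952*I)
P*R = (4*I*sqrt(110))*(46/3) = 184*I*sqrt(110)/3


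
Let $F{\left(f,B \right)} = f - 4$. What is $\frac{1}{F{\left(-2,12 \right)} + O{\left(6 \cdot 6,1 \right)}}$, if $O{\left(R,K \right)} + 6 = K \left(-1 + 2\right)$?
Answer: $- \frac{1}{11} \approx -0.090909$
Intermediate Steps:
$F{\left(f,B \right)} = -4 + f$
$O{\left(R,K \right)} = -6 + K$ ($O{\left(R,K \right)} = -6 + K \left(-1 + 2\right) = -6 + K 1 = -6 + K$)
$\frac{1}{F{\left(-2,12 \right)} + O{\left(6 \cdot 6,1 \right)}} = \frac{1}{\left(-4 - 2\right) + \left(-6 + 1\right)} = \frac{1}{-6 - 5} = \frac{1}{-11} = - \frac{1}{11}$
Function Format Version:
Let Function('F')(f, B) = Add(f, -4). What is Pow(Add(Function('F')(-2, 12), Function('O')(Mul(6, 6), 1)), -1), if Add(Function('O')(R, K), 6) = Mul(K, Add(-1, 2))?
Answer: Rational(-1, 11) ≈ -0.090909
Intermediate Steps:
Function('F')(f, B) = Add(-4, f)
Function('O')(R, K) = Add(-6, K) (Function('O')(R, K) = Add(-6, Mul(K, Add(-1, 2))) = Add(-6, Mul(K, 1)) = Add(-6, K))
Pow(Add(Function('F')(-2, 12), Function('O')(Mul(6, 6), 1)), -1) = Pow(Add(Add(-4, -2), Add(-6, 1)), -1) = Pow(Add(-6, -5), -1) = Pow(-11, -1) = Rational(-1, 11)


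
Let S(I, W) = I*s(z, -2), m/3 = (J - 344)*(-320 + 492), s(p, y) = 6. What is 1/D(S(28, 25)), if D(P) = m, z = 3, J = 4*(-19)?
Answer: -1/216720 ≈ -4.6143e-6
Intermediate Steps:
J = -76
m = -216720 (m = 3*((-76 - 344)*(-320 + 492)) = 3*(-420*172) = 3*(-72240) = -216720)
S(I, W) = 6*I (S(I, W) = I*6 = 6*I)
D(P) = -216720
1/D(S(28, 25)) = 1/(-216720) = -1/216720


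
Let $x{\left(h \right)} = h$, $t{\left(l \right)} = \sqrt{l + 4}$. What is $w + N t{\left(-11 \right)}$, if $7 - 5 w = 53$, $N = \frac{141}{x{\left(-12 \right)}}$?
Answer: $- \frac{46}{5} - \frac{47 i \sqrt{7}}{4} \approx -9.2 - 31.088 i$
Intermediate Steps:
$t{\left(l \right)} = \sqrt{4 + l}$
$N = - \frac{47}{4}$ ($N = \frac{141}{-12} = 141 \left(- \frac{1}{12}\right) = - \frac{47}{4} \approx -11.75$)
$w = - \frac{46}{5}$ ($w = \frac{7}{5} - \frac{53}{5} = - \frac{46}{5} \approx -9.2$)
$w + N t{\left(-11 \right)} = - \frac{46}{5} - \frac{47 \sqrt{4 - 11}}{4} = - \frac{46}{5} - \frac{47 \sqrt{-7}}{4} = - \frac{46}{5} - \frac{47 i \sqrt{7}}{4}$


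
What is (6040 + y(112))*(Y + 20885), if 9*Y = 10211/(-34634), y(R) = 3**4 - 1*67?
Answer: 6568559325391/51951 ≈ 1.2644e+8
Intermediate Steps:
y(R) = 14 (y(R) = 81 - 67 = 14)
Y = -10211/311706 (Y = (10211/(-34634))/9 = (10211*(-1/34634))/9 = (1/9)*(-10211/34634) = -10211/311706 ≈ -0.032758)
(6040 + y(112))*(Y + 20885) = (6040 + 14)*(-10211/311706 + 20885) = 6054*(6509969599/311706) = 6568559325391/51951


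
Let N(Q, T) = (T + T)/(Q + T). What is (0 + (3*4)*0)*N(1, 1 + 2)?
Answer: 0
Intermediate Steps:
N(Q, T) = 2*T/(Q + T) (N(Q, T) = (2*T)/(Q + T) = 2*T/(Q + T))
(0 + (3*4)*0)*N(1, 1 + 2) = (0 + (3*4)*0)*(2*(1 + 2)/(1 + (1 + 2))) = (0 + 12*0)*(2*3/(1 + 3)) = (0 + 0)*(2*3/4) = 0*(2*3*(¼)) = 0*(3/2) = 0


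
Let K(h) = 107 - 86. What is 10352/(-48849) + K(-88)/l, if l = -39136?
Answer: -406161701/1911754464 ≈ -0.21246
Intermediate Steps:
K(h) = 21
10352/(-48849) + K(-88)/l = 10352/(-48849) + 21/(-39136) = 10352*(-1/48849) + 21*(-1/39136) = -10352/48849 - 21/39136 = -406161701/1911754464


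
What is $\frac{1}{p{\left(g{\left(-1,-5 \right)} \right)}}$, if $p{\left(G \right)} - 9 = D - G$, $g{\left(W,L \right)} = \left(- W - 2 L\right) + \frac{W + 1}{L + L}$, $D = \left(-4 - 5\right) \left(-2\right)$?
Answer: $\frac{1}{16} \approx 0.0625$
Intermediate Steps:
$D = 18$ ($D = \left(-9\right) \left(-2\right) = 18$)
$g{\left(W,L \right)} = - W - 2 L + \frac{1 + W}{2 L}$ ($g{\left(W,L \right)} = \left(- W - 2 L\right) + \frac{1 + W}{2 L} = - W - 2 L + \frac{1 + W}{2 L}$)
$p{\left(G \right)} = 27 - G$ ($p{\left(G \right)} = 9 - \left(-18 + G\right) = 27 - G$)
$\frac{1}{p{\left(g{\left(-1,-5 \right)} \right)}} = \frac{1}{27 - \frac{1 - 1 - - 10 \left(-1 + 2 \left(-5\right)\right)}{2 \left(-5\right)}} = \frac{1}{27 - \frac{1}{2} \left(- \frac{1}{5}\right) \left(1 - 1 - - 10 \left(-1 - 10\right)\right)} = \frac{1}{27 - \frac{1}{2} \left(- \frac{1}{5}\right) \left(1 - 1 - \left(-10\right) \left(-11\right)\right)} = \frac{1}{27 - \frac{1}{2} \left(- \frac{1}{5}\right) \left(1 - 1 - 110\right)} = \frac{1}{27 - \frac{1}{2} \left(- \frac{1}{5}\right) \left(-110\right)} = \frac{1}{27 - 11} = \frac{1}{16}$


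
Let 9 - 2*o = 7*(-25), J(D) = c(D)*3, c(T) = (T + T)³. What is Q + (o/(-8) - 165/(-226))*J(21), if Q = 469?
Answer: -270442291/113 ≈ -2.3933e+6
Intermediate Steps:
c(T) = 8*T³ (c(T) = (2*T)³ = 8*T³)
J(D) = 24*D³ (J(D) = (8*D³)*3 = 24*D³)
o = 92 (o = 9/2 - 7*(-25)/2 = 9/2 - ½*(-175) = 9/2 + 175/2 = 92)
Q + (o/(-8) - 165/(-226))*J(21) = 469 + (92/(-8) - 165/(-226))*(24*21³) = 469 + (92*(-⅛) - 165*(-1/226))*(24*9261) = 469 + (-23/2 + 165/226)*222264 = 469 - 1217/113*222264 = 469 - 270495288/113 = -270442291/113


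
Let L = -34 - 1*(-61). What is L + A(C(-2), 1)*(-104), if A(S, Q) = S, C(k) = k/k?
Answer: -77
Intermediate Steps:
C(k) = 1
L = 27 (L = -34 + 61 = 27)
L + A(C(-2), 1)*(-104) = 27 + 1*(-104) = 27 - 104 = -77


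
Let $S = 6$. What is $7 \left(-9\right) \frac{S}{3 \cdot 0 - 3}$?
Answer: $126$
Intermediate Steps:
$7 \left(-9\right) \frac{S}{3 \cdot 0 - 3} = 7 \left(-9\right) \frac{6}{3 \cdot 0 - 3} = - 63 \frac{6}{0 - 3} = - 63 \frac{6}{-3} = - 63 \cdot 6 \left(- \frac{1}{3}\right) = \left(-63\right) \left(-2\right) = 126$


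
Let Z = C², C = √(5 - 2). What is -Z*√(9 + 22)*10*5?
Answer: -150*√31 ≈ -835.17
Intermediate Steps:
C = √3 ≈ 1.7320
Z = 3 (Z = (√3)² = 3)
-Z*√(9 + 22)*10*5 = -3*√(9 + 22)*10*5 = -3*√31*50 = -150*√31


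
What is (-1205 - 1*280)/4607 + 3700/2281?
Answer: 13658615/10508567 ≈ 1.2998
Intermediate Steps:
(-1205 - 1*280)/4607 + 3700/2281 = (-1205 - 280)*(1/4607) + 3700*(1/2281) = -1485*1/4607 + 3700/2281 = -1485/4607 + 3700/2281 = 13658615/10508567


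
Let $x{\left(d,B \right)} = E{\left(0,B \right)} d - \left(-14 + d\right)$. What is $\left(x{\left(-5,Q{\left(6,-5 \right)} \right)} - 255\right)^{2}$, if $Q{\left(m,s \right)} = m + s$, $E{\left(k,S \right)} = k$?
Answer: $55696$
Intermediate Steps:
$x{\left(d,B \right)} = 14 - d$ ($x{\left(d,B \right)} = 0 d - \left(-14 + d\right) = 0 - \left(-14 + d\right) = 14 - d$)
$\left(x{\left(-5,Q{\left(6,-5 \right)} \right)} - 255\right)^{2} = \left(\left(14 - -5\right) - 255\right)^{2} = \left(\left(14 + 5\right) - 255\right)^{2} = \left(19 - 255\right)^{2} = \left(-236\right)^{2} = 55696$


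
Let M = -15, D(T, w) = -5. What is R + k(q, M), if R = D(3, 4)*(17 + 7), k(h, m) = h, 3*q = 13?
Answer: -347/3 ≈ -115.67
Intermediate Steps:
q = 13/3 (q = (⅓)*13 = 13/3 ≈ 4.3333)
R = -120 (R = -5*(17 + 7) = -5*24 = -120)
R + k(q, M) = -120 + 13/3 = -347/3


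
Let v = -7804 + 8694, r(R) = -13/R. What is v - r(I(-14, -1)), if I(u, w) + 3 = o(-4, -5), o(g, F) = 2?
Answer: 877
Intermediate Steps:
I(u, w) = -1 (I(u, w) = -3 + 2 = -1)
v = 890
v - r(I(-14, -1)) = 890 - (-13)/(-1) = 890 - (-13)*(-1) = 890 - 1*13 = 890 - 13 = 877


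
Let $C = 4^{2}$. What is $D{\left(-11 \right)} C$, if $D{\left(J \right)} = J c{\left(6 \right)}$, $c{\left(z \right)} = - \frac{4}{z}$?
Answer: $\frac{352}{3} \approx 117.33$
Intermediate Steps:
$D{\left(J \right)} = - \frac{2 J}{3}$ ($D{\left(J \right)} = J \left(- \frac{4}{6}\right) = J \left(\left(-4\right) \frac{1}{6}\right) = J \left(- \frac{2}{3}\right) = - \frac{2 J}{3}$)
$C = 16$
$D{\left(-11 \right)} C = \left(- \frac{2}{3}\right) \left(-11\right) 16 = \frac{22}{3} \cdot 16 = \frac{352}{3}$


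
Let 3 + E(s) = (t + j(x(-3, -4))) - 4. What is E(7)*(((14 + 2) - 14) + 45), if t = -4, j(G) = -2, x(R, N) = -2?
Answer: -611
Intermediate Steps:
E(s) = -13 (E(s) = -3 + ((-4 - 2) - 4) = -3 + (-6 - 4) = -3 - 10 = -13)
E(7)*(((14 + 2) - 14) + 45) = -13*(((14 + 2) - 14) + 45) = -13*((16 - 14) + 45) = -13*(2 + 45) = -13*47 = -611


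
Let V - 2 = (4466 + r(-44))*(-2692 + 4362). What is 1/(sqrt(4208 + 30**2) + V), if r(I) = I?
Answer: 3692371/27267207200728 - sqrt(1277)/27267207200728 ≈ 1.3541e-7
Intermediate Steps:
V = 7384742 (V = 2 + (4466 - 44)*(-2692 + 4362) = 2 + 4422*1670 = 2 + 7384740 = 7384742)
1/(sqrt(4208 + 30**2) + V) = 1/(sqrt(4208 + 30**2) + 7384742) = 1/(sqrt(4208 + 900) + 7384742) = 1/(sqrt(5108) + 7384742) = 1/(2*sqrt(1277) + 7384742) = 1/(7384742 + 2*sqrt(1277))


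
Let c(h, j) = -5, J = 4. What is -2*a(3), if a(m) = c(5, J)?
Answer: 10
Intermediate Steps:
a(m) = -5
-2*a(3) = -2*(-5) = 10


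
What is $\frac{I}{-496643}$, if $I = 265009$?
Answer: $- \frac{265009}{496643} \approx -0.5336$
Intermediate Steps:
$\frac{I}{-496643} = \frac{265009}{-496643} = 265009 \left(- \frac{1}{496643}\right) = - \frac{265009}{496643}$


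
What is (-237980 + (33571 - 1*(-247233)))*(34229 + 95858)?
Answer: 5570845688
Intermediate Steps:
(-237980 + (33571 - 1*(-247233)))*(34229 + 95858) = (-237980 + (33571 + 247233))*130087 = (-237980 + 280804)*130087 = 42824*130087 = 5570845688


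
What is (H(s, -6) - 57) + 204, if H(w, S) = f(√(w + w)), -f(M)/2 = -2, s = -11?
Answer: 151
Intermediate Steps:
f(M) = 4 (f(M) = -2*(-2) = 4)
H(w, S) = 4
(H(s, -6) - 57) + 204 = (4 - 57) + 204 = -53 + 204 = 151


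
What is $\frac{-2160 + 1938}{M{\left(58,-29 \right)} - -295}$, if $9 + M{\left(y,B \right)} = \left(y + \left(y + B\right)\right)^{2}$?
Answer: $- \frac{222}{7855} \approx -0.028262$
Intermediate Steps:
$M{\left(y,B \right)} = -9 + \left(B + 2 y\right)^{2}$ ($M{\left(y,B \right)} = -9 + \left(y + \left(y + B\right)\right)^{2} = -9 + \left(y + \left(B + y\right)\right)^{2} = -9 + \left(B + 2 y\right)^{2}$)
$\frac{-2160 + 1938}{M{\left(58,-29 \right)} - -295} = \frac{-2160 + 1938}{\left(-9 + \left(-29 + 2 \cdot 58\right)^{2}\right) - -295} = - \frac{222}{\left(-9 + \left(-29 + 116\right)^{2}\right) + \left(-1617 + 1912\right)} = - \frac{222}{\left(-9 + 87^{2}\right) + 295} = - \frac{222}{\left(-9 + 7569\right) + 295} = - \frac{222}{7560 + 295} = - \frac{222}{7855}$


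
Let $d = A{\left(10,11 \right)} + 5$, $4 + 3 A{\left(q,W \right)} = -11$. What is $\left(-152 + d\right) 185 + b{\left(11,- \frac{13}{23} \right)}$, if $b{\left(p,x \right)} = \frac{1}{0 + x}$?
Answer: $- \frac{365583}{13} \approx -28122.0$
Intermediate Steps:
$A{\left(q,W \right)} = -5$ ($A{\left(q,W \right)} = - \frac{4}{3} + \frac{1}{3} \left(-11\right) = - \frac{4}{3} - \frac{11}{3} = -5$)
$b{\left(p,x \right)} = \frac{1}{x}$
$d = 0$ ($d = -5 + 5 = 0$)
$\left(-152 + d\right) 185 + b{\left(11,- \frac{13}{23} \right)} = \left(-152 + 0\right) 185 + \frac{1}{\left(-13\right) \frac{1}{23}} = \left(-152\right) 185 + \frac{1}{\left(-13\right) \frac{1}{23}} = -28120 + \frac{1}{- \frac{13}{23}} = -28120 - \frac{23}{13} = - \frac{365583}{13}$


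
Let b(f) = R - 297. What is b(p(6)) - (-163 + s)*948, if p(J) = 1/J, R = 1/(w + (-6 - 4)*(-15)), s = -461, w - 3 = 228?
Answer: 225268156/381 ≈ 5.9126e+5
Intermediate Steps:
w = 231 (w = 3 + 228 = 231)
R = 1/381 (R = 1/(231 + (-6 - 4)*(-15)) = 1/(231 - 10*(-15)) = 1/(231 + 150) = 1/381 ≈ 0.0026247)
b(f) = -113156/381 (b(f) = 1/381 - 297 = -113156/381)
b(p(6)) - (-163 + s)*948 = -113156/381 - (-163 - 461)*948 = -113156/381 - (-624)*948 = -113156/381 - 1*(-591552) = -113156/381 + 591552 = 225268156/381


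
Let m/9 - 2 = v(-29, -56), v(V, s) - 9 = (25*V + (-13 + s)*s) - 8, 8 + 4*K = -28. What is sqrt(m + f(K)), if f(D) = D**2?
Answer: 3*sqrt(3151) ≈ 168.40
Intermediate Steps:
K = -9 (K = -2 + (1/4)*(-28) = -2 - 7 = -9)
v(V, s) = 1 + 25*V + s*(-13 + s) (v(V, s) = 9 + ((25*V + (-13 + s)*s) - 8) = 9 + ((25*V + s*(-13 + s)) - 8) = 9 + (-8 + 25*V + s*(-13 + s)) = 1 + 25*V + s*(-13 + s))
m = 28278 (m = 18 + 9*(1 + (-56)**2 - 13*(-56) + 25*(-29)) = 18 + 9*(1 + 3136 + 728 - 725) = 18 + 9*3140 = 18 + 28260 = 28278)
sqrt(m + f(K)) = sqrt(28278 + (-9)**2) = sqrt(28278 + 81) = sqrt(28359) = 3*sqrt(3151)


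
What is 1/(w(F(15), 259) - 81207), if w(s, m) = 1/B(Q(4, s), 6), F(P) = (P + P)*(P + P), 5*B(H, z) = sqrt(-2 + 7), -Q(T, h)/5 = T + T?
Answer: -81207/6594576844 - sqrt(5)/6594576844 ≈ -1.2315e-5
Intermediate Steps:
Q(T, h) = -10*T (Q(T, h) = -5*(T + T) = -10*T)
B(H, z) = sqrt(5)/5 (B(H, z) = sqrt(-2 + 7)/5 = sqrt(5)/5)
F(P) = 4*P**2 (F(P) = (2*P)*(2*P) = 4*P**2)
w(s, m) = sqrt(5) (w(s, m) = 1/(sqrt(5)/5) = sqrt(5))
1/(w(F(15), 259) - 81207) = 1/(sqrt(5) - 81207) = 1/(-81207 + sqrt(5))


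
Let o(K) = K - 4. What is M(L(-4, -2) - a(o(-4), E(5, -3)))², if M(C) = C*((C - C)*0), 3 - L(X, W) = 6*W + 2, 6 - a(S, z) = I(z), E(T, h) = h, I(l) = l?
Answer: 0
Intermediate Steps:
o(K) = -4 + K
a(S, z) = 6 - z
L(X, W) = 1 - 6*W (L(X, W) = 3 - (6*W + 2) = 3 - (2 + 6*W) = 3 + (-2 - 6*W) = 1 - 6*W)
M(C) = 0 (M(C) = C*(0*0) = C*0 = 0)
M(L(-4, -2) - a(o(-4), E(5, -3)))² = 0² = 0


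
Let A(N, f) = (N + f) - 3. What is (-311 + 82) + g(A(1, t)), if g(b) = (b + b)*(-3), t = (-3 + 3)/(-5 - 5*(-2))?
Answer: -217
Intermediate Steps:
t = 0 (t = 0/(-5 + 10) = 0/5 = 0*(⅕) = 0)
A(N, f) = -3 + N + f
g(b) = -6*b (g(b) = (2*b)*(-3) = -6*b)
(-311 + 82) + g(A(1, t)) = (-311 + 82) - 6*(-3 + 1 + 0) = -229 - 6*(-2) = -229 + 12 = -217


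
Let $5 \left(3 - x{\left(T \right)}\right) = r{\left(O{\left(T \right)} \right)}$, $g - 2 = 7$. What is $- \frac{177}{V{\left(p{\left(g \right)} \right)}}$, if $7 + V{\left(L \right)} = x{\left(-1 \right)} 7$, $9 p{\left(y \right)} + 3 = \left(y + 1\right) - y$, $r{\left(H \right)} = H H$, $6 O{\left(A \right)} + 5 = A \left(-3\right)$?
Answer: $- \frac{7965}{623} \approx -12.785$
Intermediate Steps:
$g = 9$ ($g = 2 + 7 = 9$)
$O{\left(A \right)} = - \frac{5}{6} - \frac{A}{2}$ ($O{\left(A \right)} = - \frac{5}{6} + \frac{A \left(-3\right)}{6} = - \frac{5}{6} + \frac{\left(-3\right) A}{6} = - \frac{5}{6} - \frac{A}{2}$)
$r{\left(H \right)} = H^{2}$
$x{\left(T \right)} = 3 - \frac{\left(- \frac{5}{6} - \frac{T}{2}\right)^{2}}{5}$
$p{\left(y \right)} = - \frac{2}{9}$ ($p{\left(y \right)} = - \frac{1}{3} + \frac{\left(y + 1\right) - y}{9} = - \frac{1}{3} + \frac{\left(1 + y\right) - y}{9} = - \frac{1}{3} + \frac{1}{9} \cdot 1 = - \frac{1}{3} + \frac{1}{9} = - \frac{2}{9}$)
$V{\left(L \right)} = \frac{623}{45}$ ($V{\left(L \right)} = -7 + \left(3 - \frac{\left(5 + 3 \left(-1\right)\right)^{2}}{180}\right) 7 = -7 + \left(3 - \frac{\left(5 - 3\right)^{2}}{180}\right) 7 = -7 + \left(3 - \frac{2^{2}}{180}\right) 7 = -7 + \left(3 - \frac{1}{45}\right) 7 = -7 + \frac{134}{45} \cdot 7 = -7 + \frac{938}{45} = \frac{623}{45}$)
$- \frac{177}{V{\left(p{\left(g \right)} \right)}} = - \frac{177}{\frac{623}{45}} = \left(-177\right) \frac{45}{623} = - \frac{7965}{623}$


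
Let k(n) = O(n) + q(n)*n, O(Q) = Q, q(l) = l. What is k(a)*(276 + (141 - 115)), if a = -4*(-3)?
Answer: 47112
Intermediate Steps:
a = 12
k(n) = n + n² (k(n) = n + n*n = n + n²)
k(a)*(276 + (141 - 115)) = (12*(1 + 12))*(276 + (141 - 115)) = (12*13)*(276 + 26) = 156*302 = 47112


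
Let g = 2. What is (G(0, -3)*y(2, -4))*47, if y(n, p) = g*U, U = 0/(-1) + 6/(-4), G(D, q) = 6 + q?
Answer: -423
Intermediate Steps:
U = -3/2 (U = 0*(-1) + 6*(-¼) = 0 - 3/2 = -3/2 ≈ -1.5000)
y(n, p) = -3 (y(n, p) = 2*(-3/2) = -3)
(G(0, -3)*y(2, -4))*47 = ((6 - 3)*(-3))*47 = (3*(-3))*47 = -9*47 = -423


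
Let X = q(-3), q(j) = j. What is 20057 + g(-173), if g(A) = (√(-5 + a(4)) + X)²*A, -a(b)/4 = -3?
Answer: 17289 + 1038*√7 ≈ 20035.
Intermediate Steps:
a(b) = 12 (a(b) = -4*(-3) = 12)
X = -3
g(A) = A*(-3 + √7)² (g(A) = (√(-5 + 12) - 3)²*A = (√7 - 3)²*A = (-3 + √7)²*A = A*(-3 + √7)²)
20057 + g(-173) = 20057 - 173*(3 - √7)²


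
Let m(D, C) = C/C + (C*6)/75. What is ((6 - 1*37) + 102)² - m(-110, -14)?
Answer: 126028/25 ≈ 5041.1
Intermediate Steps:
m(D, C) = 1 + 2*C/25 (m(D, C) = 1 + (6*C)*(1/75) = 1 + 2*C/25)
((6 - 1*37) + 102)² - m(-110, -14) = ((6 - 1*37) + 102)² - (1 + (2/25)*(-14)) = ((6 - 37) + 102)² - (1 - 28/25) = (-31 + 102)² - 1*(-3/25) = 71² + 3/25 = 5041 + 3/25 = 126028/25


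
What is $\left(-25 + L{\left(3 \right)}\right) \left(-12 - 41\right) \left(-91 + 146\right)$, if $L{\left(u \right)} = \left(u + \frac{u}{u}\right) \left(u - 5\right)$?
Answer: $96195$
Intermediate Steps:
$L{\left(u \right)} = \left(1 + u\right) \left(-5 + u\right)$ ($L{\left(u \right)} = \left(u + 1\right) \left(-5 + u\right) = \left(1 + u\right) \left(-5 + u\right)$)
$\left(-25 + L{\left(3 \right)}\right) \left(-12 - 41\right) \left(-91 + 146\right) = \left(-25 - \left(17 - 9\right)\right) \left(-12 - 41\right) \left(-91 + 146\right) = \left(-25 - 8\right) \left(-53\right) 55 = \left(-33\right) \left(-53\right) 55 = 1749 \cdot 55 = 96195$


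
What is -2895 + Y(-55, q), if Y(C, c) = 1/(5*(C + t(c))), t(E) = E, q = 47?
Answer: -115801/40 ≈ -2895.0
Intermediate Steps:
Y(C, c) = 1/(5*C + 5*c) (Y(C, c) = 1/(5*(C + c)) = 1/(5*C + 5*c))
-2895 + Y(-55, q) = -2895 + 1/(5*(-55 + 47)) = -2895 + (1/5)/(-8) = -2895 + (1/5)*(-1/8) = -2895 - 1/40 = -115801/40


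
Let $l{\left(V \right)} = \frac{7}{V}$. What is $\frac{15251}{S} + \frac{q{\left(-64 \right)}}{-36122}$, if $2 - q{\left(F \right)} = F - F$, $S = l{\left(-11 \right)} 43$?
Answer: $- \frac{3029931722}{5436361} \approx -557.35$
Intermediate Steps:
$S = - \frac{301}{11}$ ($S = \frac{7}{-11} \cdot 43 = 7 \left(- \frac{1}{11}\right) 43 = \left(- \frac{7}{11}\right) 43 = - \frac{301}{11} \approx -27.364$)
$q{\left(F \right)} = 2$ ($q{\left(F \right)} = 2 - \left(F - F\right) = 2 - 0 = 2 + 0 = 2$)
$\frac{15251}{S} + \frac{q{\left(-64 \right)}}{-36122} = \frac{15251}{- \frac{301}{11}} + \frac{2}{-36122} = 15251 \left(- \frac{11}{301}\right) + 2 \left(- \frac{1}{36122}\right) = - \frac{167761}{301} - \frac{1}{18061} = - \frac{3029931722}{5436361}$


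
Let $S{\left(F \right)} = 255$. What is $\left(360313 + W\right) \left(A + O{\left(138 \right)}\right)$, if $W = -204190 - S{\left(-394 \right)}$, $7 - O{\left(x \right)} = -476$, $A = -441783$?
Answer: $-68784548400$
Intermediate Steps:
$O{\left(x \right)} = 483$ ($O{\left(x \right)} = 7 - -476 = 7 + 476 = 483$)
$W = -204445$ ($W = -204190 - 255 = -204445$)
$\left(360313 + W\right) \left(A + O{\left(138 \right)}\right) = \left(360313 - 204445\right) \left(-441783 + 483\right) = 155868 \left(-441300\right) = -68784548400$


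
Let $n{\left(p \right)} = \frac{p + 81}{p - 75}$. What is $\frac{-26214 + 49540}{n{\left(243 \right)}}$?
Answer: $\frac{326564}{27} \approx 12095.0$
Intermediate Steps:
$n{\left(p \right)} = \frac{81 + p}{-75 + p}$
$\frac{-26214 + 49540}{n{\left(243 \right)}} = \frac{-26214 + 49540}{\frac{1}{-75 + 243} \left(81 + 243\right)} = \frac{23326}{\frac{1}{168} \cdot 324} = \frac{23326}{\frac{27}{14}} = 23326 \cdot \frac{14}{27} = \frac{326564}{27}$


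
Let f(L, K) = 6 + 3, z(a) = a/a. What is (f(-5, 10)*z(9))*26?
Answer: 234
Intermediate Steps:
z(a) = 1
f(L, K) = 9
(f(-5, 10)*z(9))*26 = (9*1)*26 = 9*26 = 234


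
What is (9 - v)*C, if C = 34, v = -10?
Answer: 646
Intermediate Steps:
(9 - v)*C = (9 - 1*(-10))*34 = (9 + 10)*34 = 19*34 = 646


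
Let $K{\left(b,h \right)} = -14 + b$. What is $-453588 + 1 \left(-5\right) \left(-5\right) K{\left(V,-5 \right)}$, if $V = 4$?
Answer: $-453838$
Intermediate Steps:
$-453588 + 1 \left(-5\right) \left(-5\right) K{\left(V,-5 \right)} = -453588 + 1 \left(-5\right) \left(-5\right) \left(-14 + 4\right) = -453588 + \left(-5\right) \left(-5\right) \left(-10\right) = -453588 + 25 \left(-10\right) = -453588 - 250 = -453838$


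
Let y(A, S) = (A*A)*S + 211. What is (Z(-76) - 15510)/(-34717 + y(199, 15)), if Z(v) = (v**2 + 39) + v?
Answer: -3257/186503 ≈ -0.017464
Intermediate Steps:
y(A, S) = 211 + S*A**2 (y(A, S) = A**2*S + 211 = S*A**2 + 211 = 211 + S*A**2)
Z(v) = 39 + v + v**2 (Z(v) = (39 + v**2) + v = 39 + v + v**2)
(Z(-76) - 15510)/(-34717 + y(199, 15)) = ((39 - 76 + (-76)**2) - 15510)/(-34717 + (211 + 15*199**2)) = ((39 - 76 + 5776) - 15510)/(-34717 + (211 + 15*39601)) = (5739 - 15510)/(-34717 + (211 + 594015)) = -9771/(-34717 + 594226) = -9771/559509 = -9771*1/559509 = -3257/186503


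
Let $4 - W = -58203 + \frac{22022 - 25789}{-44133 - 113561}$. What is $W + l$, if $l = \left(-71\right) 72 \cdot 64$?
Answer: $- \frac{42413539701}{157694} \approx -2.6896 \cdot 10^{5}$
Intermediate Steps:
$W = \frac{9178890891}{157694}$ ($W = 4 - \left(-58203 + \frac{22022 - 25789}{-44133 - 113561}\right) = 4 - \left(-58203 - \frac{3767}{-157694}\right) = 4 - \left(-58203 - - \frac{3767}{157694}\right) = 4 - \left(-58203 + \frac{3767}{157694}\right) = 4 - - \frac{9178260115}{157694} = 4 + \frac{9178260115}{157694} = \frac{9178890891}{157694} \approx 58207.0$)
$l = -327168$ ($l = \left(-5112\right) 64 = -327168$)
$W + l = \frac{9178890891}{157694} - 327168 = - \frac{42413539701}{157694}$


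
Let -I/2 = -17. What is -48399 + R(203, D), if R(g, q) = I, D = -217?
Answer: -48365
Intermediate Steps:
I = 34 (I = -2*(-17) = 34)
R(g, q) = 34
-48399 + R(203, D) = -48399 + 34 = -48365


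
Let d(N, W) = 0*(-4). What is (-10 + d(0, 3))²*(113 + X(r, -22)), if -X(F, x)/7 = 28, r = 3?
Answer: -8300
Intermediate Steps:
d(N, W) = 0
X(F, x) = -196 (X(F, x) = -7*28 = -196)
(-10 + d(0, 3))²*(113 + X(r, -22)) = (-10 + 0)²*(113 - 196) = (-10)²*(-83) = 100*(-83) = -8300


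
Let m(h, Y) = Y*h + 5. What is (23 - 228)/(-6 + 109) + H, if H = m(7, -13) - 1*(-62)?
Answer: -2677/103 ≈ -25.990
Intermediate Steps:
m(h, Y) = 5 + Y*h
H = -24 (H = (5 - 13*7) - 1*(-62) = (5 - 91) + 62 = -86 + 62 = -24)
(23 - 228)/(-6 + 109) + H = (23 - 228)/(-6 + 109) - 24 = -205/103 - 24 = -2677/103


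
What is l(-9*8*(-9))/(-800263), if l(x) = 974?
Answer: -974/800263 ≈ -0.0012171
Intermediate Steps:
l(-9*8*(-9))/(-800263) = 974/(-800263) = 974*(-1/800263) = -974/800263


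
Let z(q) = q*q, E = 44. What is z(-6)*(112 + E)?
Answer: 5616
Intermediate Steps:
z(q) = q²
z(-6)*(112 + E) = (-6)²*(112 + 44) = 36*156 = 5616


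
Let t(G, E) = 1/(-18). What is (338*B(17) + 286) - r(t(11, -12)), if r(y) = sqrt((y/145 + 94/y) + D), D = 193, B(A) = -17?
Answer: -5460 - I*sqrt(1134593390)/870 ≈ -5460.0 - 38.717*I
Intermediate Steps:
t(G, E) = -1/18
r(y) = sqrt(193 + 94/y + y/145) (r(y) = sqrt((y/145 + 94/y) + 193) = sqrt((94/y + y/145) + 193) = sqrt(193 + 94/y + y/145))
(338*B(17) + 286) - r(t(11, -12)) = (338*(-17) + 286) - sqrt(4057825 + 145*(-1/18) + 1976350/(-1/18))/145 = (-5746 + 286) - sqrt(4057825 - 145/18 + 1976350*(-18))/145 = -5460 - sqrt(4057825 - 145/18 - 35574300)/145 = -5460 - sqrt(-567296695/18)/145 = -5460 - I*sqrt(1134593390)/6/145 = -5460 - I*sqrt(1134593390)/870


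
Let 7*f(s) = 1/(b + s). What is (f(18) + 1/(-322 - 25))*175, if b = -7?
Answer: 6750/3817 ≈ 1.7684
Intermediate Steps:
f(s) = 1/(7*(-7 + s))
(f(18) + 1/(-322 - 25))*175 = (1/(7*(-7 + 18)) + 1/(-322 - 25))*175 = ((1/7)/11 + 1/(-347))*175 = ((1/7)*(1/11) - 1/347)*175 = (1/77 - 1/347)*175 = (270/26719)*175 = 6750/3817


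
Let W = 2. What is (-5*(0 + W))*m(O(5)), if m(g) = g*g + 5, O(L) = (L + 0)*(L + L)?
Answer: -25050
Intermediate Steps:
O(L) = 2*L² (O(L) = L*(2*L) = 2*L²)
m(g) = 5 + g² (m(g) = g² + 5 = 5 + g²)
(-5*(0 + W))*m(O(5)) = (-5*(0 + 2))*(5 + (2*5²)²) = (-5*2)*(5 + (2*25)²) = -10*(5 + 50²) = -10*(5 + 2500) = -10*2505 = -25050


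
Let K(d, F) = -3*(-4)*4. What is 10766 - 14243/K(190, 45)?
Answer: 502525/48 ≈ 10469.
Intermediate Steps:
K(d, F) = 48 (K(d, F) = 12*4 = 48)
10766 - 14243/K(190, 45) = 10766 - 14243/48 = 502525/48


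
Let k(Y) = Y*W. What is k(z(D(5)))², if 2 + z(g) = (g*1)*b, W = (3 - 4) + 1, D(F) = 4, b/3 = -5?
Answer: 0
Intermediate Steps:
b = -15 (b = 3*(-5) = -15)
W = 0 (W = -1 + 1 = 0)
z(g) = -2 - 15*g (z(g) = -2 + (g*1)*(-15) = -2 + g*(-15) = -2 - 15*g)
k(Y) = 0 (k(Y) = Y*0 = 0)
k(z(D(5)))² = 0² = 0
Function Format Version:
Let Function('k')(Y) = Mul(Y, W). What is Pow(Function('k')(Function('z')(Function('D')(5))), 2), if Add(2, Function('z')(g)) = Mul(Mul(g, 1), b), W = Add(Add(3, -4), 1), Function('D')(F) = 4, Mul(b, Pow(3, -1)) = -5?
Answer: 0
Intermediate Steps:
b = -15 (b = Mul(3, -5) = -15)
W = 0 (W = Add(-1, 1) = 0)
Function('z')(g) = Add(-2, Mul(-15, g)) (Function('z')(g) = Add(-2, Mul(Mul(g, 1), -15)) = Add(-2, Mul(g, -15)) = Add(-2, Mul(-15, g)))
Function('k')(Y) = 0 (Function('k')(Y) = Mul(Y, 0) = 0)
Pow(Function('k')(Function('z')(Function('D')(5))), 2) = Pow(0, 2) = 0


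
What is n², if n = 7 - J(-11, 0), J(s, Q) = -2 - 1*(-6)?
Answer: 9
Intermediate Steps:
J(s, Q) = 4 (J(s, Q) = -2 + 6 = 4)
n = 3 (n = 7 - 1*4 = 7 - 4 = 3)
n² = 3² = 9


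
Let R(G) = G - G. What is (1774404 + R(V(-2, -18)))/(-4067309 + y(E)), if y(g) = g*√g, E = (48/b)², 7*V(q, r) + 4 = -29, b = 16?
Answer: -887202/2033641 ≈ -0.43626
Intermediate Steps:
V(q, r) = -33/7 (V(q, r) = -4/7 + (⅐)*(-29) = -4/7 - 29/7 = -33/7)
E = 9 (E = (48/16)² = (48*(1/16))² = 3² = 9)
y(g) = g^(3/2)
R(G) = 0
(1774404 + R(V(-2, -18)))/(-4067309 + y(E)) = (1774404 + 0)/(-4067309 + 9^(3/2)) = 1774404/(-4067309 + 27) = 1774404/(-4067282) = 1774404*(-1/4067282) = -887202/2033641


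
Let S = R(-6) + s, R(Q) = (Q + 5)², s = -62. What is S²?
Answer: 3721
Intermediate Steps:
R(Q) = (5 + Q)²
S = -61 (S = (5 - 6)² - 62 = (-1)² - 62 = 1 - 62 = -61)
S² = (-61)² = 3721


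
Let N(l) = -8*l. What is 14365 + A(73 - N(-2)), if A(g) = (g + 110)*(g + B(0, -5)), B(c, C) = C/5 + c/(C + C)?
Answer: 23717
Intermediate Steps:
B(c, C) = C/5 + c/(2*C) (B(c, C) = C*(⅕) + c/((2*C)) = C/5 + c*(1/(2*C)) = C/5 + c/(2*C))
A(g) = (-1 + g)*(110 + g) (A(g) = (g + 110)*(g + ((⅕)*(-5) + (½)*0/(-5))) = (110 + g)*(g + (-1 + (½)*0*(-⅕))) = (110 + g)*(g + (-1 + 0)) = (110 + g)*(g - 1) = (110 + g)*(-1 + g) = (-1 + g)*(110 + g))
14365 + A(73 - N(-2)) = 14365 + (-110 + (73 - (-8)*(-2))² + 109*(73 - (-8)*(-2))) = 14365 + (-110 + (73 - 1*16)² + 109*(73 - 1*16)) = 14365 + (-110 + (73 - 16)² + 109*(73 - 16)) = 14365 + (-110 + 57² + 109*57) = 14365 + (-110 + 3249 + 6213) = 14365 + 9352 = 23717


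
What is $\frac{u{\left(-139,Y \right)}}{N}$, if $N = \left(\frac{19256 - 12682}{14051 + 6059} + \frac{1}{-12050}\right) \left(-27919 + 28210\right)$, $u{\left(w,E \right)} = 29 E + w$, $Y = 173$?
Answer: $\frac{39402126300}{768206923} \approx 51.291$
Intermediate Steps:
$u{\left(w,E \right)} = w + 29 E$
$N = \frac{2304620769}{24232550}$ ($N = \left(\frac{6574}{20110} - \frac{1}{12050}\right) 291 = \left(6574 \cdot \frac{1}{20110} - \frac{1}{12050}\right) 291 = \left(\frac{3287}{10055} - \frac{1}{12050}\right) 291 = \frac{7919659}{24232550} \cdot 291 = \frac{2304620769}{24232550} \approx 95.104$)
$\frac{u{\left(-139,Y \right)}}{N} = \frac{-139 + 29 \cdot 173}{\frac{2304620769}{24232550}} = \left(-139 + 5017\right) \frac{24232550}{2304620769} = 4878 \cdot \frac{24232550}{2304620769} = \frac{39402126300}{768206923}$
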